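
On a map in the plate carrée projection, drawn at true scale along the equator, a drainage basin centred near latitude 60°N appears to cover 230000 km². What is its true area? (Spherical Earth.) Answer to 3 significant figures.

Plate carrée maps x = Rλ, y = Rφ. The meridian scale is h = 1 and the parallel scale is k = 1/cos φ = sec φ.
Areal scale = h·k = 1 × sec φ; at 60°, h = 1.000, k = 2.000, so h·k = 2.000.
True area = apparent / (areal scale) = 230000 / 2.000 ≈ 115000 km².

115000 km²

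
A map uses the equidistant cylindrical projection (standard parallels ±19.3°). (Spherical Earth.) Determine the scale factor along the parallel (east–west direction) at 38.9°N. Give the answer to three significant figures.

The equidistant cylindrical projection with φ₀ = 19.3° has h = 1 (meridians true) and k = cos φ₀ / cos φ along parallels.
k = cos 19.3° / cos 38.9° = 0.9438/0.7782 = 1.213.

1.21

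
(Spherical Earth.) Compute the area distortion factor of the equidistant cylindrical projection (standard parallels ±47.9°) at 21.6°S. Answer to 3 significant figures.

The equidistant cylindrical projection with φ₀ = 47.9° has h = 1 (meridians true) and k = cos φ₀ / cos φ along parallels.
Areal scale = h·k = 1 × cos φ₀ / cos φ; at 21.6°, h = 1.000, k = 0.7211, so h·k = 0.7211.

0.721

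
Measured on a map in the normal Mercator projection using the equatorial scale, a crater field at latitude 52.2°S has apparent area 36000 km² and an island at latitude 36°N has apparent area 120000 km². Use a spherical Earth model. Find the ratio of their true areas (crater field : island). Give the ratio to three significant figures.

Since Mercator area scale is 1/cos²φ, the true area equals the apparent area multiplied by cos²φ.
True area of crater field: 36000 × cos²(52.2°) = 36000 × 0.3757 = 13520 km².
True area of island: 120000 × cos²(36°) = 120000 × 0.6545 = 78540 km².
Ratio = 13520 / 78540 ≈ 0.172.

0.172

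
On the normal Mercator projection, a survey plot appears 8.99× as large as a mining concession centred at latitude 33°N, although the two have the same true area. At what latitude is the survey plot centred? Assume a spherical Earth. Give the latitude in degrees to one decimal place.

On Mercator, (apparent₁)/(apparent₂) = sec²φ₁ / sec²φ₂ when true areas are equal.
cos²φ₂ / cos²φ₁ = 8.99  ⇒  cos φ₁ = cos 33° / √8.99 = 0.8387/2.998 = 0.2797.
φ₁ = arccos(0.2797) ≈ 73.8°.

73.8°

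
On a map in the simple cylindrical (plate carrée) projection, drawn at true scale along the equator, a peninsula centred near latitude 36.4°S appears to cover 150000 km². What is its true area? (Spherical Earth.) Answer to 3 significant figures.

121000 km²

For the equirectangular projection with φ₀ = 0 (plate carrée), h = 1 along meridians and k = sec φ along parallels.
Areal scale = h·k = 1 × sec φ; at 36.4°, h = 1.000, k = 1.242, so h·k = 1.242.
True area = apparent / (areal scale) = 150000 / 1.242 ≈ 121000 km².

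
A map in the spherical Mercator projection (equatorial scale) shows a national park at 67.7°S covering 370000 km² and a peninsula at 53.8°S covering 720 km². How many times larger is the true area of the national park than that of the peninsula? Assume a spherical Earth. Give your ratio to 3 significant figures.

212

Mercator's areal exaggeration is sec²φ; hence true area = (apparent area) · cos²φ.
True area of national park: 370000 × cos²(67.7°) = 370000 × 0.1440 = 53280 km².
True area of peninsula: 720 × cos²(53.8°) = 720 × 0.3488 = 251.1 km².
Ratio = 53280 / 251.1 ≈ 212.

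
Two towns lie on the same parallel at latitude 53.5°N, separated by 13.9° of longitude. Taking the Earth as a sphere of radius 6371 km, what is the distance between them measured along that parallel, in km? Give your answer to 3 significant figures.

Arc length along a parallel = R cos φ · Δλ (with Δλ in radians).
= 6371 × cos 53.5° × (13.9° × π/180) = 6371 × 0.5948 × 0.2426 ≈ 919 km.

919 km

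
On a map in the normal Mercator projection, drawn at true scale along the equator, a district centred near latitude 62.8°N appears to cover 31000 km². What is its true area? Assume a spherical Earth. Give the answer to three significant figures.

Mercator is conformal, so the point scale is isotropic: h = k = sec φ = 1/cos φ.
Areal scale = k² = sec²φ = 1/cos²(62.8°) = 1/0.4571² = 4.786.
True area = apparent / (areal scale) = 31000 / 4.786 ≈ 6480 km².

6480 km²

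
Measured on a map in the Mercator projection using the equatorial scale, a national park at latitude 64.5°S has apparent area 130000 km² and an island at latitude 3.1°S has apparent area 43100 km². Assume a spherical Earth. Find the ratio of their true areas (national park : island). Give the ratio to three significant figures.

Since Mercator area scale is 1/cos²φ, the true area equals the apparent area multiplied by cos²φ.
True area of national park: 130000 × cos²(64.5°) = 130000 × 0.1853 = 24090 km².
True area of island: 43100 × cos²(3.1°) = 43100 × 0.9971 = 42970 km².
Ratio = 24090 / 42970 ≈ 0.561.

0.561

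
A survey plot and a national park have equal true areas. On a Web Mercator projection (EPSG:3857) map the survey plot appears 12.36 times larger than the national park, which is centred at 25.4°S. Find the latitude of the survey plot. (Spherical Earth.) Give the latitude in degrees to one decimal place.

75.1°

For equal true areas on Mercator, apparent areas scale as sec²φ, so the ratio is cos²φ₂ / cos²φ₁.
cos²φ₂ / cos²φ₁ = 12.36  ⇒  cos φ₁ = cos 25.4° / √12.36 = 0.9033/3.516 = 0.2569.
φ₁ = arccos(0.2569) ≈ 75.1°.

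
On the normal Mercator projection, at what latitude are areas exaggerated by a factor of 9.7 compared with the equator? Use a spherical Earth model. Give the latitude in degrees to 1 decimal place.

Mercator areal scale is sec²φ.
sec²φ = 9.7  ⇒  cos²φ = 0.1031  ⇒  cos φ = 0.3211.
φ = arccos(0.3211) ≈ 71.3°.

71.3°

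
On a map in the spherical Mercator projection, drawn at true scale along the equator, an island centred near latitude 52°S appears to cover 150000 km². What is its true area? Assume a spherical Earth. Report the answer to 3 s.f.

Mercator is conformal, so the point scale is isotropic: h = k = sec φ = 1/cos φ.
Areal scale = k² = sec²φ = 1/cos²(52°) = 1/0.6157² = 2.638.
True area = apparent / (areal scale) = 150000 / 2.638 ≈ 56900 km².

56900 km²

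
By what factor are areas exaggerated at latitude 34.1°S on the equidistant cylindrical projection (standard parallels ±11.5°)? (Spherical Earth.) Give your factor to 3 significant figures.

In the equirectangular projection with standard parallel φ₀ = 11.5° (x = Rλ cos φ₀, y = Rφ), meridians are true-scale (h = 1) and the parallel scale is k = cos φ₀ / cos φ.
Areal scale = h·k = 1 × cos φ₀ / cos φ; at 34.1°, h = 1.000, k = 1.183, so h·k = 1.183.

1.18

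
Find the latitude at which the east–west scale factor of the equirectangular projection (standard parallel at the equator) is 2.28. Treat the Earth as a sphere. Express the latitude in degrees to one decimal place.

64.0°

Plate carrée: h = 1, k = sec φ along parallels.
sec φ = 2.28  ⇒  cos φ = 0.4386  ⇒  φ ≈ 64.0°.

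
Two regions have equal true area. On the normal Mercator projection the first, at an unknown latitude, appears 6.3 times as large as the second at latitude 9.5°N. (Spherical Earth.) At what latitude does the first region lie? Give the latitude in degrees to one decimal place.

On Mercator, (apparent₁)/(apparent₂) = sec²φ₁ / sec²φ₂ when true areas are equal.
cos²φ₂ / cos²φ₁ = 6.3  ⇒  cos φ₁ = cos 9.5° / √6.3 = 0.9863/2.510 = 0.3929.
φ₁ = arccos(0.3929) ≈ 66.9°.

66.9°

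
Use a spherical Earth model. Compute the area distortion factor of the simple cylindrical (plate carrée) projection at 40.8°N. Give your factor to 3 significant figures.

For the equirectangular projection with φ₀ = 0 (plate carrée), h = 1 along meridians and k = sec φ along parallels.
Areal scale = h·k = 1 × sec φ; at 40.8°, h = 1.000, k = 1.321, so h·k = 1.321.

1.32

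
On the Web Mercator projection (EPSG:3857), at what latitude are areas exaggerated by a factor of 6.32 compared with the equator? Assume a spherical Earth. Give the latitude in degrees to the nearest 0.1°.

Mercator areal scale is sec²φ.
sec²φ = 6.32  ⇒  cos²φ = 0.1582  ⇒  cos φ = 0.3978.
φ = arccos(0.3978) ≈ 66.6°.

66.6°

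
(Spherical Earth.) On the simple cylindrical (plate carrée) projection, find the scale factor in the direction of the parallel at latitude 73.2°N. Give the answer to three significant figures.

For the equirectangular projection with φ₀ = 0 (plate carrée), h = 1 along meridians and k = sec φ along parallels.
k = 1/cos 73.2° = 1/0.2890 = 3.460.

3.46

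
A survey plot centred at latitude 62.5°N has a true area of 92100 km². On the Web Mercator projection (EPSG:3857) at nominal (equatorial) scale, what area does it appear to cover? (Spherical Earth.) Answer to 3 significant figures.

432000 km²

For Mercator, h = k = sec φ (a conformal cylindrical projection has a single point scale, 1/cos φ).
Areal scale = k² = sec²φ = 1/cos²(62.5°) = 1/0.4617² = 4.690.
Apparent area = 92100 × 4.690 ≈ 432000 km².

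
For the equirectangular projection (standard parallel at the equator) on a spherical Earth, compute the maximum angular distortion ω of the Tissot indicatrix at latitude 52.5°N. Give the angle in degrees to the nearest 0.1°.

For the equirectangular projection with φ₀ = 0 (plate carrée), h = 1 along meridians and k = sec φ along parallels.
At 52.5°: h = 1.000, k = 1.643; principal scales a = 1.643, b = 1.000.
sin(ω/2) = (a − b)/(a + b) = 0.6427/2.643 = 0.2432, so ω = 2 arcsin(0.2432) ≈ 28.2°.

28.2°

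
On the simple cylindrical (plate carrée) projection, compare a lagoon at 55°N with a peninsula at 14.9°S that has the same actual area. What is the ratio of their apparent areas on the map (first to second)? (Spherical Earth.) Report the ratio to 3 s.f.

In the plate carrée (x = Rλ, y = Rφ), meridians are true-scale (h = 1) and parallels are stretched by k = sec φ.
Areal scale at 55°: h·k = 1.000 × 1.743 = 1.743.
Areal scale at 14.9°: h·k = 1.000 × 1.035 = 1.035.
Ratio = 1.743/1.035 ≈ 1.68.

1.68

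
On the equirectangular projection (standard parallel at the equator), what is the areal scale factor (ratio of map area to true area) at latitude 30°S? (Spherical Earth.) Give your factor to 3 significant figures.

1.15

In the plate carrée (x = Rλ, y = Rφ), meridians are true-scale (h = 1) and parallels are stretched by k = sec φ.
Areal scale = h·k = 1 × sec φ; at 30°, h = 1.000, k = 1.155, so h·k = 1.155.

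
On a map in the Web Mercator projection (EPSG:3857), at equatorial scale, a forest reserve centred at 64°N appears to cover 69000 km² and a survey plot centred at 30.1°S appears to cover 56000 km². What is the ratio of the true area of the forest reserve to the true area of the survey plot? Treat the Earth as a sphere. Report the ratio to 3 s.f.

0.316

On Mercator the areal scale is sec²φ, so true area = apparent × cos²φ.
True area of forest reserve: 69000 × cos²(64°) = 69000 × 0.1922 = 13260 km².
True area of survey plot: 56000 × cos²(30.1°) = 56000 × 0.7485 = 41920 km².
Ratio = 13260 / 41920 ≈ 0.316.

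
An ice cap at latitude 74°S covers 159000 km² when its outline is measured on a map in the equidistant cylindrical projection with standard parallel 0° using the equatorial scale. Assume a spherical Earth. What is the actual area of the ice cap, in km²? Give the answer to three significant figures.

For the equirectangular projection with φ₀ = 0 (plate carrée), h = 1 along meridians and k = sec φ along parallels.
Areal scale = h·k = 1 × sec φ; at 74°, h = 1.000, k = 3.628, so h·k = 3.628.
True area = apparent / (areal scale) = 159000 / 3.628 ≈ 43800 km².

43800 km²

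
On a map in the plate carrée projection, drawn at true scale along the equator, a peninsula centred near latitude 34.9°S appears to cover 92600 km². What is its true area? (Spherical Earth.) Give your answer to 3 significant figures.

Plate carrée maps x = Rλ, y = Rφ. The meridian scale is h = 1 and the parallel scale is k = 1/cos φ = sec φ.
Areal scale = h·k = 1 × sec φ; at 34.9°, h = 1.000, k = 1.219, so h·k = 1.219.
True area = apparent / (areal scale) = 92600 / 1.219 ≈ 75900 km².

75900 km²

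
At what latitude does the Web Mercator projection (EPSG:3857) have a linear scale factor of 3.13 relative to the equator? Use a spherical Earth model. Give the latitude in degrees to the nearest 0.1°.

71.4°

Mercator scale is k = sec φ = 1/cos φ.
1/cos φ = 3.13  ⇒  cos φ = 0.3195  ⇒  φ = arccos(0.3195) ≈ 71.4°.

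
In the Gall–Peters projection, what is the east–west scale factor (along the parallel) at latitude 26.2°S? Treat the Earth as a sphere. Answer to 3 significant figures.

0.788

The Gall–Peters projection is cylindrical equal-area with φ₀ = 45°. For cylindrical equal-area with standard parallel φ₀, h = cos φ / cos φ₀ and k = cos φ₀ / cos φ, so h·k = 1.
k = cos 45° / cos 26.2° = 0.7071/0.8973 = 0.7881.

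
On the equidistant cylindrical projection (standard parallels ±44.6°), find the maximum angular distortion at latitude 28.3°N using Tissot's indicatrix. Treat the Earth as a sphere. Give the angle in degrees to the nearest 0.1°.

12.1°

With standard parallel φ₀ = 44.6°, the equirectangular projection gives x = Rλ cos φ₀, y = Rφ, so h = 1 and k = cos 44.6° / cos φ.
At 28.3°: h = 1.000, k = 0.8087; principal scales a = 1.000, b = 0.8087.
sin(ω/2) = (a − b)/(a + b) = 0.1913/1.809 = 0.1058, so ω = 2 arcsin(0.1058) ≈ 12.1°.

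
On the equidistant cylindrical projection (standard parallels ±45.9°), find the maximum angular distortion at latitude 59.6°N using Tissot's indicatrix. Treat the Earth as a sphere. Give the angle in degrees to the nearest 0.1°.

18.2°

In the equirectangular projection with standard parallel φ₀ = 45.9° (x = Rλ cos φ₀, y = Rφ), meridians are true-scale (h = 1) and the parallel scale is k = cos φ₀ / cos φ.
At 59.6°: h = 1.000, k = 1.375; principal scales a = 1.375, b = 1.000.
sin(ω/2) = (a − b)/(a + b) = 0.3752/2.375 = 0.1580, so ω = 2 arcsin(0.1580) ≈ 18.2°.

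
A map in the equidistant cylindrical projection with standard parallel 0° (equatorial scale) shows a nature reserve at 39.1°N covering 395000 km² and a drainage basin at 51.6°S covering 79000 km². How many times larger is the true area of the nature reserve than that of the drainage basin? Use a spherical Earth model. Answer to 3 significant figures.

On the plate carrée, areal scale = h·k = 1 × sec φ, so true area = apparent × cos φ.
True area of nature reserve: 395000 × cos(39.1°) = 395000 × 0.7760 = 306500 km².
True area of drainage basin: 79000 × cos(51.6°) = 79000 × 0.6211 = 49070 km².
Ratio = 306500 / 49070 ≈ 6.25.

6.25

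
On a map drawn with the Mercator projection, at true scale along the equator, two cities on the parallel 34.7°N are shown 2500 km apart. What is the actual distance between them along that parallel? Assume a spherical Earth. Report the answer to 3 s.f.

2060 km

The Mercator projection is conformal; its linear scale factor is the same in every direction and equals sec φ = 1/cos φ.
Along the parallel at 34.7°, map distances are exaggerated by k = sec 34.7° = 1.216.
True distance = 2500 / 1.216 = 2500 × cos 34.7° ≈ 2060 km.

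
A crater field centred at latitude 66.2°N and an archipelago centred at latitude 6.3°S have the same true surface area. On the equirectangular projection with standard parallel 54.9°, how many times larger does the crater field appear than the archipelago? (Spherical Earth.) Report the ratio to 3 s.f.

2.46

In the equirectangular projection with standard parallel φ₀ = 54.9° (x = Rλ cos φ₀, y = Rφ), meridians are true-scale (h = 1) and the parallel scale is k = cos φ₀ / cos φ.
Areal scale at 66.2°: h·k = 1.000 × 1.425 = 1.425.
Areal scale at 6.3°: h·k = 1.000 × 0.5785 = 0.5785.
Ratio = 1.425/0.5785 ≈ 2.46.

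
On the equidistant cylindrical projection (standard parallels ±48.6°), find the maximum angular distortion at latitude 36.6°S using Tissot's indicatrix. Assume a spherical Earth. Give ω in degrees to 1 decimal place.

11.1°

In the equirectangular projection with standard parallel φ₀ = 48.6° (x = Rλ cos φ₀, y = Rφ), meridians are true-scale (h = 1) and the parallel scale is k = cos φ₀ / cos φ.
At 36.6°: h = 1.000, k = 0.8237; principal scales a = 1.000, b = 0.8237.
sin(ω/2) = (a − b)/(a + b) = 0.1763/1.824 = 0.09665, so ω = 2 arcsin(0.09665) ≈ 11.1°.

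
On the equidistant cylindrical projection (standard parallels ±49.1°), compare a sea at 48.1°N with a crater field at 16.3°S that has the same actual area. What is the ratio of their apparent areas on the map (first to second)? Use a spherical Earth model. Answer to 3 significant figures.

1.44

With standard parallel φ₀ = 49.1°, the equirectangular projection gives x = Rλ cos φ₀, y = Rφ, so h = 1 and k = cos 49.1° / cos φ.
Areal scale at 48.1°: h·k = 1.000 × 0.9804 = 0.9804.
Areal scale at 16.3°: h·k = 1.000 × 0.6822 = 0.6822.
Ratio = 0.9804/0.6822 ≈ 1.44.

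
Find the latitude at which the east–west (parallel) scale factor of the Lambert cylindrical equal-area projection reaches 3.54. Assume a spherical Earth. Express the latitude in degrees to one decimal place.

The Lambert cylindrical equal-area projection is the cylindrical equal-area projection with its standard parallel at the equator (φ₀ = 0). Cylindrical equal-area (φ₀ = 0°): h = cos φ / cos 0° along meridians, k = cos 0° / cos φ along parallels; h·k = 1.
k = cos φ₀ / cos φ = 3.54  ⇒  cos φ = cos 0° / 3.54 = 0.2825.
φ = arccos(0.2825) ≈ 73.6°.

73.6°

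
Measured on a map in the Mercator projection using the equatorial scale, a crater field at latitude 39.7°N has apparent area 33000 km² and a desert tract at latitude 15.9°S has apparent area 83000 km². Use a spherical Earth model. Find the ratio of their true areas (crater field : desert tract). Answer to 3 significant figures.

0.254

On Mercator the areal scale is sec²φ, so true area = apparent × cos²φ.
True area of crater field: 33000 × cos²(39.7°) = 33000 × 0.5920 = 19540 km².
True area of desert tract: 83000 × cos²(15.9°) = 83000 × 0.9249 = 76770 km².
Ratio = 19540 / 76770 ≈ 0.254.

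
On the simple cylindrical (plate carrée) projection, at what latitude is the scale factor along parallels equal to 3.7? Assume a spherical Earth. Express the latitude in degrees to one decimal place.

74.3°

Plate carrée: h = 1, k = sec φ along parallels.
sec φ = 3.7  ⇒  cos φ = 0.2703  ⇒  φ ≈ 74.3°.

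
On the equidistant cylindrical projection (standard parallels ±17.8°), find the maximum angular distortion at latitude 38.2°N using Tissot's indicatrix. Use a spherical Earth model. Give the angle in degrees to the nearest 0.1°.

In the equirectangular projection with standard parallel φ₀ = 17.8° (x = Rλ cos φ₀, y = Rφ), meridians are true-scale (h = 1) and the parallel scale is k = cos φ₀ / cos φ.
At 38.2°: h = 1.000, k = 1.212; principal scales a = 1.212, b = 1.000.
sin(ω/2) = (a − b)/(a + b) = 0.2116/2.212 = 0.09567, so ω = 2 arcsin(0.09567) ≈ 11.0°.

11.0°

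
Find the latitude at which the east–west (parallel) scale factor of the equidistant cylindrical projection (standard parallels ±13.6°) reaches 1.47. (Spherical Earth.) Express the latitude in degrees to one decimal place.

48.6°

The equidistant cylindrical projection with φ₀ = 13.6° has h = 1 (meridians true) and k = cos φ₀ / cos φ along parallels.
k = cos φ₀ / cos φ = 1.47  ⇒  cos φ = cos 13.6° / 1.47 = 0.6612.
φ = arccos(0.6612) ≈ 48.6°.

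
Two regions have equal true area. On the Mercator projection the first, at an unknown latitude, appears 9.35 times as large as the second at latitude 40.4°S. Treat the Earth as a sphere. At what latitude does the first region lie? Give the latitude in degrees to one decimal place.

75.6°

Mercator areal scale is sec²φ, so apparent-area ratio = sec²φ₁ / sec²φ₂ = cos²φ₂ / cos²φ₁.
cos²φ₂ / cos²φ₁ = 9.35  ⇒  cos φ₁ = cos 40.4° / √9.35 = 0.7615/3.058 = 0.2490.
φ₁ = arccos(0.2490) ≈ 75.6°.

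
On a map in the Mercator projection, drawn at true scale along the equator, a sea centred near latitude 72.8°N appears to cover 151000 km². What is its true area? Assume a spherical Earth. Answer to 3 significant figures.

Mercator is conformal, so the point scale is isotropic: h = k = sec φ = 1/cos φ.
Areal scale = k² = sec²φ = 1/cos²(72.8°) = 1/0.2957² = 11.44.
True area = apparent / (areal scale) = 151000 / 11.44 ≈ 13200 km².

13200 km²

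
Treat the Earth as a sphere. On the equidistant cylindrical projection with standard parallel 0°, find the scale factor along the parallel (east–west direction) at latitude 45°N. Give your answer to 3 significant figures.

Plate carrée maps x = Rλ, y = Rφ. The meridian scale is h = 1 and the parallel scale is k = 1/cos φ = sec φ.
k = 1/cos 45° = 1/0.7071 = 1.414.

1.41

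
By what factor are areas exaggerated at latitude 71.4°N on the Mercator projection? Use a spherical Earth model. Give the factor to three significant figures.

The Mercator projection is conformal; its linear scale factor is the same in every direction and equals sec φ = 1/cos φ.
Areal scale = k² = sec²φ = 1/cos²(71.4°) = 1/0.3190² = 9.829.

9.83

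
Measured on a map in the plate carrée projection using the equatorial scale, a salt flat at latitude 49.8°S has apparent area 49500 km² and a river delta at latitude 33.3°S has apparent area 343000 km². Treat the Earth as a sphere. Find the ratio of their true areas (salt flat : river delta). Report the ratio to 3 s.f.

Plate carrée has h = 1 and k = sec φ, giving areal scale sec φ; true area = (apparent area) · cos φ.
True area of salt flat: 49500 × cos(49.8°) = 49500 × 0.6455 = 31950 km².
True area of river delta: 343000 × cos(33.3°) = 343000 × 0.8358 = 286700 km².
Ratio = 31950 / 286700 ≈ 0.111.

0.111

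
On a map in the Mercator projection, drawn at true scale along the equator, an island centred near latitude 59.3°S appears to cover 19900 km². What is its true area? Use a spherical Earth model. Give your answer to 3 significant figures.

5190 km²

Mercator is conformal, so the point scale is isotropic: h = k = sec φ = 1/cos φ.
Areal scale = k² = sec²φ = 1/cos²(59.3°) = 1/0.5105² = 3.837.
True area = apparent / (areal scale) = 19900 / 3.837 ≈ 5190 km².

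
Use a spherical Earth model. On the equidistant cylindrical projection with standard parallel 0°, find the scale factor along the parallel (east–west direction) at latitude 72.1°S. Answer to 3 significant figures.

Plate carrée maps x = Rλ, y = Rφ. The meridian scale is h = 1 and the parallel scale is k = 1/cos φ = sec φ.
k = 1/cos 72.1° = 1/0.3074 = 3.254.

3.25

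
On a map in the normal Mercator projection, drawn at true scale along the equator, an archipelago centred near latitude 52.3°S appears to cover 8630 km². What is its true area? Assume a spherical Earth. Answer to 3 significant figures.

The Mercator projection is conformal; its linear scale factor is the same in every direction and equals sec φ = 1/cos φ.
Areal scale = k² = sec²φ = 1/cos²(52.3°) = 1/0.6115² = 2.674.
True area = apparent / (areal scale) = 8630 / 2.674 ≈ 3230 km².

3230 km²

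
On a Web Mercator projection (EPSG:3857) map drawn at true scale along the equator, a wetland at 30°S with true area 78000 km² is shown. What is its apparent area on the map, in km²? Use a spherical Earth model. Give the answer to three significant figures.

104000 km²

Mercator is conformal, so the point scale is isotropic: h = k = sec φ = 1/cos φ.
Areal scale = k² = sec²φ = 1/cos²(30°) = 1/0.8660² = 1.333.
Apparent area = 78000 × 1.333 ≈ 104000 km².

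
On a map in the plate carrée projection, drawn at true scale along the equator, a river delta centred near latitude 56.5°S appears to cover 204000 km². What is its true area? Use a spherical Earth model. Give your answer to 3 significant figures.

113000 km²

Plate carrée maps x = Rλ, y = Rφ. The meridian scale is h = 1 and the parallel scale is k = 1/cos φ = sec φ.
Areal scale = h·k = 1 × sec φ; at 56.5°, h = 1.000, k = 1.812, so h·k = 1.812.
True area = apparent / (areal scale) = 204000 / 1.812 ≈ 113000 km².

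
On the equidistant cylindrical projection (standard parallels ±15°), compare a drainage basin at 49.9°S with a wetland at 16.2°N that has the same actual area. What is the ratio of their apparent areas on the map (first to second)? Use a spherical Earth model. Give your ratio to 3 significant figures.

In the equirectangular projection with standard parallel φ₀ = 15° (x = Rλ cos φ₀, y = Rφ), meridians are true-scale (h = 1) and the parallel scale is k = cos φ₀ / cos φ.
Areal scale at 49.9°: h·k = 1.000 × 1.500 = 1.500.
Areal scale at 16.2°: h·k = 1.000 × 1.006 = 1.006.
Ratio = 1.500/1.006 ≈ 1.49.

1.49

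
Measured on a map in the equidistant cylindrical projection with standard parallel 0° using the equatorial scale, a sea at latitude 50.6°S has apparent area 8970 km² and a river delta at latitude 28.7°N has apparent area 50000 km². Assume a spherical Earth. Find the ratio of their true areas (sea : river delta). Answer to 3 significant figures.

On the plate carrée, areal scale = h·k = 1 × sec φ, so true area = apparent × cos φ.
True area of sea: 8970 × cos(50.6°) = 8970 × 0.6347 = 5694 km².
True area of river delta: 50000 × cos(28.7°) = 50000 × 0.8771 = 43860 km².
Ratio = 5694 / 43860 ≈ 0.130.

0.130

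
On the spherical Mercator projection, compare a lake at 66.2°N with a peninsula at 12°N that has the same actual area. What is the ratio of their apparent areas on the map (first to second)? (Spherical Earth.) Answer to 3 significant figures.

5.88

Mercator is conformal with k = sec φ, so areal scale = k² = sec²φ.
At 66.2°: sec²(66.2°) = 1/0.4035² = 6.141.
At 12°: sec²(12°) = 1/0.9781² = 1.045.
Ratio = 6.141/1.045 = cos²(12°)/cos²(66.2°) ≈ 5.88.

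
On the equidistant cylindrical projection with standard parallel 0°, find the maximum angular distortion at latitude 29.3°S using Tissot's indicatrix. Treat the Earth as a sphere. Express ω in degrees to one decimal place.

For the equirectangular projection with φ₀ = 0 (plate carrée), h = 1 along meridians and k = sec φ along parallels.
At 29.3°: h = 1.000, k = 1.147; principal scales a = 1.147, b = 1.000.
sin(ω/2) = (a − b)/(a + b) = 0.1467/2.147 = 0.06834, so ω = 2 arcsin(0.06834) ≈ 7.8°.

7.8°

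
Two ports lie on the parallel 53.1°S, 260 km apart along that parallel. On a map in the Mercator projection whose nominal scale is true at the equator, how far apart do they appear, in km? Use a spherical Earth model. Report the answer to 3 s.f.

The Mercator projection is conformal; its linear scale factor is the same in every direction and equals sec φ = 1/cos φ.
Along the parallel, k = sec 53.1° = 1/0.6004 = 1.666.
Map distance = 260 × 1.666 ≈ 433 km.

433 km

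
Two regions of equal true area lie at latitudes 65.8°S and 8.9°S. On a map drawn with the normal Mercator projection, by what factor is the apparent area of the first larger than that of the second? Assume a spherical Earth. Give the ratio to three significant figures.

Mercator is conformal with k = sec φ, so areal scale = k² = sec²φ.
At 65.8°: sec²(65.8°) = 1/0.4099² = 5.951.
At 8.9°: sec²(8.9°) = 1/0.9880² = 1.025.
Ratio = 5.951/1.025 = cos²(8.9°)/cos²(65.8°) ≈ 5.81.

5.81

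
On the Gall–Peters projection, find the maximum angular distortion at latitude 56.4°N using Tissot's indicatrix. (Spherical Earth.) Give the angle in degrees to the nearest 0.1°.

The Gall–Peters projection is cylindrical equal-area with φ₀ = 45°. A cylindrical equal-area projection with standard parallel φ₀ has meridian scale h = cos φ / cos φ₀ and parallel scale k = cos φ₀ / cos φ (so areas are preserved, h·k = 1).
At 56.4°: h = 0.7826, k = 1.278; principal scales a = 1.278, b = 0.7826.
sin(ω/2) = (a − b)/(a + b) = 0.4952/2.060 = 0.2403, so ω = 2 arcsin(0.2403) ≈ 27.8°.

27.8°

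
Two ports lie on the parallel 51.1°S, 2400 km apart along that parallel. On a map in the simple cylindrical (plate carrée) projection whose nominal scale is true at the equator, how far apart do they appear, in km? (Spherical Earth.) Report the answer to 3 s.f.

3820 km

In the plate carrée (x = Rλ, y = Rφ), meridians are true-scale (h = 1) and parallels are stretched by k = sec φ.
Along the parallel, k = sec 51.1° = 1/0.6280 = 1.592.
Map distance = 2400 × 1.592 ≈ 3820 km.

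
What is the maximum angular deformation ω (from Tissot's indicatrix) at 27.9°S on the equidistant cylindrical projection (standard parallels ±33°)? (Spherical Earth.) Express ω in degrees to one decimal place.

With standard parallel φ₀ = 33°, the equirectangular projection gives x = Rλ cos φ₀, y = Rφ, so h = 1 and k = cos 33° / cos φ.
At 27.9°: h = 1.000, k = 0.9490; principal scales a = 1.000, b = 0.9490.
sin(ω/2) = (a − b)/(a + b) = 0.05103/1.949 = 0.02618, so ω = 2 arcsin(0.02618) ≈ 3.0°.

3.0°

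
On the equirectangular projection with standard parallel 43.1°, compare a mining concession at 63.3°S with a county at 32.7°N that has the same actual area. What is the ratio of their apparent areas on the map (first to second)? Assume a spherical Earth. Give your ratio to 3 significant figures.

1.87

The equidistant cylindrical projection with φ₀ = 43.1° has h = 1 (meridians true) and k = cos φ₀ / cos φ along parallels.
Areal scale at 63.3°: h·k = 1.000 × 1.625 = 1.625.
Areal scale at 32.7°: h·k = 1.000 × 0.8677 = 0.8677.
Ratio = 1.625/0.8677 ≈ 1.87.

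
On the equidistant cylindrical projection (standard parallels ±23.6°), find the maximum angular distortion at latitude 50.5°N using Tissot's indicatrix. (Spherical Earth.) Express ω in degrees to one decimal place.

With standard parallel φ₀ = 23.6°, the equirectangular projection gives x = Rλ cos φ₀, y = Rφ, so h = 1 and k = cos 23.6° / cos φ.
At 50.5°: h = 1.000, k = 1.441; principal scales a = 1.441, b = 1.000.
sin(ω/2) = (a − b)/(a + b) = 0.4406/2.441 = 0.1805, so ω = 2 arcsin(0.1805) ≈ 20.8°.

20.8°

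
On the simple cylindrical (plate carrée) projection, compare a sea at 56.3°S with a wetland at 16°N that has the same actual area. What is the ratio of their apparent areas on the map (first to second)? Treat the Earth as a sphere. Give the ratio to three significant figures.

1.73

Plate carrée maps x = Rλ, y = Rφ. The meridian scale is h = 1 and the parallel scale is k = 1/cos φ = sec φ.
Areal scale at 56.3°: h·k = 1.000 × 1.802 = 1.802.
Areal scale at 16°: h·k = 1.000 × 1.040 = 1.040.
Ratio = 1.802/1.040 ≈ 1.73.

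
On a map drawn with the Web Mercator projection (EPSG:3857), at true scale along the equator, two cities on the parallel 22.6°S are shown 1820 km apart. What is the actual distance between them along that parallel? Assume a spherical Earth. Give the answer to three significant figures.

1680 km

For Mercator, h = k = sec φ (a conformal cylindrical projection has a single point scale, 1/cos φ).
Along the parallel at 22.6°, map distances are exaggerated by k = sec 22.6° = 1.083.
True distance = 1820 / 1.083 = 1820 × cos 22.6° ≈ 1680 km.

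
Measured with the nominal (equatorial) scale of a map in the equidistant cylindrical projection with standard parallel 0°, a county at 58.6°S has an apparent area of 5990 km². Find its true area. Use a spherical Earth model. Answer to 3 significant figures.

3120 km²

In the plate carrée (x = Rλ, y = Rφ), meridians are true-scale (h = 1) and parallels are stretched by k = sec φ.
Areal scale = h·k = 1 × sec φ; at 58.6°, h = 1.000, k = 1.919, so h·k = 1.919.
True area = apparent / (areal scale) = 5990 / 1.919 ≈ 3120 km².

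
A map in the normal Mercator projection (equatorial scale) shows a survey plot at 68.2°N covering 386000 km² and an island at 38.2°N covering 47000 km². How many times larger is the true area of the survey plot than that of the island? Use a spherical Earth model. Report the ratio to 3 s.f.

On Mercator the areal scale is sec²φ, so true area = apparent × cos²φ.
True area of survey plot: 386000 × cos²(68.2°) = 386000 × 0.1379 = 53230 km².
True area of island: 47000 × cos²(38.2°) = 47000 × 0.6176 = 29030 km².
Ratio = 53230 / 29030 ≈ 1.83.

1.83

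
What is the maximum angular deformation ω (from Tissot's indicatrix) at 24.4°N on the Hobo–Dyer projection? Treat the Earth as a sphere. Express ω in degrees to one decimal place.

The Hobo–Dyer projection is cylindrical equal-area with φ₀ = 37.5°. Cylindrical equal-area (φ₀ = 37.5°): h = cos φ / cos 37.5° along meridians, k = cos 37.5° / cos φ along parallels; h·k = 1.
At 24.4°: h = 1.148, k = 0.8712; principal scales a = 1.148, b = 0.8712.
sin(ω/2) = (a − b)/(a + b) = 0.2767/2.019 = 0.1371, so ω = 2 arcsin(0.1371) ≈ 15.8°.

15.8°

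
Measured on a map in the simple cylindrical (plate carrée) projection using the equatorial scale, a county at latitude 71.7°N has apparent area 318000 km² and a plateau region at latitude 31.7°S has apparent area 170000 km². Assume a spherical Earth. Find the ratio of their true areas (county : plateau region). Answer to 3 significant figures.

0.690

Plate carrée has h = 1 and k = sec φ, giving areal scale sec φ; true area = (apparent area) · cos φ.
True area of county: 318000 × cos(71.7°) = 318000 × 0.3140 = 99850 km².
True area of plateau region: 170000 × cos(31.7°) = 170000 × 0.8508 = 144600 km².
Ratio = 99850 / 144600 ≈ 0.690.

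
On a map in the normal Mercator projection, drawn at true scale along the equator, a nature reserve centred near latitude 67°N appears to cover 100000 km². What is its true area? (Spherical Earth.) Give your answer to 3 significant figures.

For Mercator, h = k = sec φ (a conformal cylindrical projection has a single point scale, 1/cos φ).
Areal scale = k² = sec²φ = 1/cos²(67°) = 1/0.3907² = 6.550.
True area = apparent / (areal scale) = 100000 / 6.550 ≈ 15300 km².

15300 km²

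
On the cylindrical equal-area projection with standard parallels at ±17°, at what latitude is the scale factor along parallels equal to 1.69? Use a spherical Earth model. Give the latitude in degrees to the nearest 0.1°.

55.5°

For cylindrical equal-area with standard parallel φ₀, h = cos φ / cos φ₀ and k = cos φ₀ / cos φ, so h·k = 1.
k = cos φ₀ / cos φ = 1.69  ⇒  cos φ = cos 17° / 1.69 = 0.5659.
φ = arccos(0.5659) ≈ 55.5°.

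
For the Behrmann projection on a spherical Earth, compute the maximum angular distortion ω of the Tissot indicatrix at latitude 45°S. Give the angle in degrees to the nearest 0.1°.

Behrmann is a cylindrical equal-area projection with standard parallels at ±30°. A cylindrical equal-area projection with standard parallel φ₀ has meridian scale h = cos φ / cos φ₀ and parallel scale k = cos φ₀ / cos φ (so areas are preserved, h·k = 1).
At 45°: h = 0.8165, k = 1.225; principal scales a = 1.225, b = 0.8165.
sin(ω/2) = (a − b)/(a + b) = 0.4082/2.041 = 0.2000, so ω = 2 arcsin(0.2000) ≈ 23.1°.

23.1°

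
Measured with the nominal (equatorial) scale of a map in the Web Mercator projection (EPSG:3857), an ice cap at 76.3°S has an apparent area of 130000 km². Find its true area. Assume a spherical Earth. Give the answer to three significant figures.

7290 km²

The Mercator projection is conformal; its linear scale factor is the same in every direction and equals sec φ = 1/cos φ.
Areal scale = k² = sec²φ = 1/cos²(76.3°) = 1/0.2368² = 17.83.
True area = apparent / (areal scale) = 130000 / 17.83 ≈ 7290 km².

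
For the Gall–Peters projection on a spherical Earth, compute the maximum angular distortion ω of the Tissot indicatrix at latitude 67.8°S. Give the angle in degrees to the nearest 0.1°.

The Gall–Peters projection is cylindrical equal-area with φ₀ = 45°. For cylindrical equal-area with standard parallel φ₀, h = cos φ / cos φ₀ and k = cos φ₀ / cos φ, so h·k = 1.
At 67.8°: h = 0.5343, k = 1.871; principal scales a = 1.871, b = 0.5343.
sin(ω/2) = (a − b)/(a + b) = 1.337/2.406 = 0.5558, so ω = 2 arcsin(0.5558) ≈ 67.5°.

67.5°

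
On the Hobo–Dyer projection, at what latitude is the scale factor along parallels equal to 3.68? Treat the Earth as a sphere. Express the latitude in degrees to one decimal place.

Hobo–Dyer is a cylindrical equal-area projection with standard parallels at ±37.5°. Cylindrical equal-area (φ₀ = 37.5°): h = cos φ / cos 37.5° along meridians, k = cos 37.5° / cos φ along parallels; h·k = 1.
k = cos φ₀ / cos φ = 3.68  ⇒  cos φ = cos 37.5° / 3.68 = 0.2156.
φ = arccos(0.2156) ≈ 77.6°.

77.6°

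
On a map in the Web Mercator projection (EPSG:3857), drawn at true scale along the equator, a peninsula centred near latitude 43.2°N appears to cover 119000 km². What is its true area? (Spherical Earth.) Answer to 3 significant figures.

63200 km²

For Mercator, h = k = sec φ (a conformal cylindrical projection has a single point scale, 1/cos φ).
Areal scale = k² = sec²φ = 1/cos²(43.2°) = 1/0.7290² = 1.882.
True area = apparent / (areal scale) = 119000 / 1.882 ≈ 63200 km².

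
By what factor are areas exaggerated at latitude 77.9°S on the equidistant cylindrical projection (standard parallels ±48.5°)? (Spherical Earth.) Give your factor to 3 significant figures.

In the equirectangular projection with standard parallel φ₀ = 48.5° (x = Rλ cos φ₀, y = Rφ), meridians are true-scale (h = 1) and the parallel scale is k = cos φ₀ / cos φ.
Areal scale = h·k = 1 × cos φ₀ / cos φ; at 77.9°, h = 1.000, k = 3.161, so h·k = 3.161.

3.16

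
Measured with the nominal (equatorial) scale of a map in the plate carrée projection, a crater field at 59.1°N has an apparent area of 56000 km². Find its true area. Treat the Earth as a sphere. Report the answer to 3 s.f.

Plate carrée maps x = Rλ, y = Rφ. The meridian scale is h = 1 and the parallel scale is k = 1/cos φ = sec φ.
Areal scale = h·k = 1 × sec φ; at 59.1°, h = 1.000, k = 1.947, so h·k = 1.947.
True area = apparent / (areal scale) = 56000 / 1.947 ≈ 28800 km².

28800 km²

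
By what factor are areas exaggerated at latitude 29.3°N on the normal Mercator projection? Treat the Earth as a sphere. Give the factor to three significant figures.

1.31

The Mercator projection is conformal; its linear scale factor is the same in every direction and equals sec φ = 1/cos φ.
Areal scale = k² = sec²φ = 1/cos²(29.3°) = 1/0.8721² = 1.315.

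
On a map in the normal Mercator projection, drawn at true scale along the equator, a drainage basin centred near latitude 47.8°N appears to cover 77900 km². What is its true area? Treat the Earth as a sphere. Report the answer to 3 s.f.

The Mercator projection is conformal; its linear scale factor is the same in every direction and equals sec φ = 1/cos φ.
Areal scale = k² = sec²φ = 1/cos²(47.8°) = 1/0.6717² = 2.216.
True area = apparent / (areal scale) = 77900 / 2.216 ≈ 35100 km².

35100 km²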